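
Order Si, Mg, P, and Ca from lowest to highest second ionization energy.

Consider each +1 ion: Si⁺ still has 3 valence electrons; Mg⁺ still has 1 valence electron; P⁺ still has 4 valence electrons; Ca⁺ still has 1 valence electron.
All are still removing valence electrons, so compare the +1 ions as you would atoms: IE_2 generally rises across a period (higher Z_eff) and falls down a group (larger shell), subject to the usual subshell exceptions.
Valence configurations: Si⁺ [Ne]3s²3p¹, Mg⁺ [Ne]3s¹, P⁺ [Ne]3s²3p², Ca⁺ [Ar]4s¹.
Tabulated IE_2 (kJ/mol): Si 1577, Mg 1451, P 1907, Ca 1145.
Hence IE_2: Ca < Mg < Si < P.

Ca < Mg < Si < P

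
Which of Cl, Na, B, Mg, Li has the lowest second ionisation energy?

Mg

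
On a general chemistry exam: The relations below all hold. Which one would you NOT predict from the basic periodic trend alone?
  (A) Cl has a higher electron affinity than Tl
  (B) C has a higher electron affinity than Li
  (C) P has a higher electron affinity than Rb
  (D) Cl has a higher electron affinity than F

The general trend: electron affinity increases across a period and decreases down a group.
(A) Cl (period 3, group 17) vs Tl (period 6, group 13): the stated order agrees with the simple trend.
(B) C (period 2, group 14) vs Li (period 2, group 1): the stated order agrees with the simple trend.
(C) P (period 3, group 15) vs Rb (period 5, group 1): the stated order agrees with the simple trend.
(D) Cl (period 3, group 17) vs F (period 2, group 17): the stated order contradicts the simple trend.
The exception is (D): F's small 2p subshell makes the incoming electron feel strong e⁻–e⁻ repulsion, so Cl actually releases more energy on gaining an electron.

(D)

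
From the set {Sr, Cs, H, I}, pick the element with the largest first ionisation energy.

H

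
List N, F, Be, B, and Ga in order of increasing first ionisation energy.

Ga < B < Be < N < F

Across a period the outer electron is held more tightly (higher IE₁); down a group it sits in a higher shell, more shielded, and comes off more easily.
Here both period and group differ, so the two effects have to be weighed against each other.
B > Ga: B sits above Ga in group 13, so the down-group effect alone puts B higher.
Be > B: this pair runs against the simple trend — see the exception note.
N > Be: N lies to the right of Be in period 2, so the across-period effect alone puts N higher.
F > N: both are in period 2; the period trend gives F the larger value.
Note the exception: Be has a higher first ionization energy than B, contrary to the simple trend — removing B's lone 2p electron is easier than breaking Be's filled 2s².
Tabulated first ionization energy (kJ/mol): Be 900, B 801, N 1402, F 1681, Ga 579.
So from lowest to highest: Ga < B < Be < N < F.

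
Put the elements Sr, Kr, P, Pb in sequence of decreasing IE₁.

Removing the outermost electron gets harder across a period and easier down a group.
Here both period and group differ, so the two effects have to be weighed against each other.
Pb > Sr: the two effects oppose for this pair; the across-period effect wins (716 vs 550 kJ/mol).
P > Pb: both effects reinforce here, so P is clearly the higher of the two.
Kr > P: the two effects oppose for this pair; the across-period effect wins (1351 vs 1012 kJ/mol).
Approximate values (kJ/mol): P 1012, Kr 1351, Sr 550, Pb 716.
So from highest to lowest: Kr > P > Pb > Sr.

Kr > P > Pb > Sr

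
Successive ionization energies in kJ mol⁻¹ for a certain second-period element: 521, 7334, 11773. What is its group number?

Look for the largest jump between consecutive ionization energies: IE2/IE1 ≈ 14.1, far larger than any earlier ratio.
That jump marks the point where a core electron is being removed. So the atom has 1 valence electron.
A main-group element with 1 valence electron is in group 1.

Group 1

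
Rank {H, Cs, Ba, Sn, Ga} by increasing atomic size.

H < Ga < Sn < Ba < Cs

H is in period 1, group 1; Ga is in period 4, group 13; Sn is in period 5, group 14; Cs is in period 6, group 1; Ba is in period 6, group 2.
Across a period the added protons contract the valence shell; down a group each new principal shell makes the atom larger.
These span different periods and groups, so the two trends combine.
Ga > H: period and group pull opposite ways; the down-group shift dominates (124 vs 32 pm).
Sn > Ga: the two effects oppose for this pair; the down-group effect wins (140 vs 124 pm).
Ba > Sn: both effects reinforce here, so Ba is clearly the larger of the two.
Cs > Ba: both are in period 6; the period trend gives Cs the larger value.
Approximate values (pm): H 32, Ga 124, Sn 140, Cs 232, Ba 196.
So from smallest to largest: H < Ga < Sn < Ba < Cs.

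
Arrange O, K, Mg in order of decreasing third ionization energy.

Mg > O > K

After 2 electrons have been removed, what remains? O²⁺ still has 4 valence electrons; K²⁺ is already 1 electron into the core; Mg²⁺ is the bare [Ne] core.
Usually core removal costs more than valence removal, but here the competition is close: a tightly held n=2 valence electron can cost more to remove than an n=3 core electron, so the actual values have to decide it.
Approximate IE_3 values (kJ/mol): O 5300, K 4420, Mg 7733.
Hence IE_3: K < O < Mg.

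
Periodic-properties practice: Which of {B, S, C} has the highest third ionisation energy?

C

The third ionization energy removes an electron from the +2 ion. For each element: B²⁺ still has 1 valence electron; S²⁺ still has 4 valence electrons; C²⁺ still has 2 valence electrons.
All are still removing valence electrons, so compare the +2 ions as you would atoms: IE_3 generally rises across a period (higher Z_eff) and falls down a group (larger shell), subject to the usual subshell exceptions.
Valence configurations: B²⁺ [He]2s¹, S²⁺ [Ne]3s²3p², C²⁺ [He]2s².
Tabulated IE_3 (kJ/mol): B 3660, S 3357, C 4620.
Hence IE_3: S < B < C.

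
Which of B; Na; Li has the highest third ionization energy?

Li

IE_3 is the cost of taking one more electron from the +2 cation: B²⁺ still has 1 valence electron; Na²⁺ is already 1 electron into the core; Li²⁺ is already 1 electron into the core.
Breaking into a closed-shell core is much more expensive than removing a leftover valence electron — Na and Li have the largest IE_3 here.
The numbers (kJ/mol): B 3660, Na 6910, Li 11815.
Hence IE_3: B < Na < Li.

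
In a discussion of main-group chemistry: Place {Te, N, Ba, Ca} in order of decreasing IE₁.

N > Te > Ca > Ba

N is in period 2, group 15; Ca is in period 4, group 2; Te is in period 5, group 16; Ba is in period 6, group 2.
First ionization energy rises across a period (greater Z_eff holds electrons more tightly) and falls down a group (valence electrons are farther from the nucleus).
Here both period and group differ, so the two effects have to be weighed against each other.
Ca > Ba: they share group 2; the group trend gives Ca the larger value.
Te > Ca: the two effects oppose for this pair; the across-period effect wins (869 vs 590 kJ/mol).
N > Te: the two effects oppose for this pair; the down-group effect wins (1402 vs 869 kJ/mol).
Approximate values (kJ/mol): N 1402, Ca 590, Te 869, Ba 503.
So from highest to lowest: N > Te > Ca > Ba.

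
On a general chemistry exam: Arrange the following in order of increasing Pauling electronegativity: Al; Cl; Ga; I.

Al is in period 3, group 13; Cl is in period 3, group 17; Ga is in period 4, group 13; I is in period 5, group 17.
Electronegativity increases across a period and decreases down a group, tracking effective nuclear charge and atomic size.
Neither a single period nor a single group — weigh both effects.
Ga > Al: this pair runs against the simple trend — see the exception note.
I > Ga: the two effects oppose for this pair; the across-period effect wins (2.66 vs 1.81).
Cl > I: Cl sits above I in group 17, so the down-group effect alone puts Cl higher.
Note the exception: Ga has a higher electronegativity than Al, contrary to the simple trend — poor shielding by filled d (and f) subshells raises the heavier element's effective nuclear charge more than the simple down-group trend predicts.
Approximate values (Pauling): Al 1.61, Cl 3.16, Ga 1.81, I 2.66.
So from lowest to highest: Al < Ga < I < Cl.

Al < Ga < I < Cl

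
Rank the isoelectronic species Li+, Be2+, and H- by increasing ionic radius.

All of these have 2 electrons, so size is governed by nuclear charge alone: the more protons, the stronger the pull on the same electron cloud, and the smaller the ion.
Nuclear charges: Be2+ (Z=4), Li+ (Z=3), H- (Z=1).
Smallest to largest: Be2+ < Li+ < H-.

Be2+ < Li+ < H-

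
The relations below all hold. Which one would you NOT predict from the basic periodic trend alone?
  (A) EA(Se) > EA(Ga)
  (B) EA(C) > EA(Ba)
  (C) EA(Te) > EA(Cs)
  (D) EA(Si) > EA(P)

The general trend: electron affinity increases across a period and decreases down a group.
(A) Se (period 4, group 16) vs Ga (period 4, group 13): the stated order agrees with the simple trend.
(B) C (period 2, group 14) vs Ba (period 6, group 2): the stated order agrees with the simple trend.
(C) Te (period 5, group 16) vs Cs (period 6, group 1): the stated order agrees with the simple trend.
(D) Si (period 3, group 14) vs P (period 3, group 15): the stated order contradicts the simple trend.
The exception is (D): adding an electron to P's half-filled 3p³ is unfavourable, so Si (3p²) has the more exothermic EA.

(D)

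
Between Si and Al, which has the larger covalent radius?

Al

Al is in period 3, group 13; Si is in period 3, group 14.
Atomic radius shrinks across a period as nuclear charge pulls the same shell inward, and grows down a group as new shells are added.
All lie in period 3, so atomic radius increases right to left.
So Al has the larger covalent radius (Al > Si).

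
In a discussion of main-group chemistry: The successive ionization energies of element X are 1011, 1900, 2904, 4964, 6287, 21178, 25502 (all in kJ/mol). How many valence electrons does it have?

5

Look for the largest jump between consecutive ionization energies: IE6/IE5 ≈ 3.4, far larger than any earlier ratio.
That jump marks the point where a core electron is being removed. So the atom has 5 valence electrons.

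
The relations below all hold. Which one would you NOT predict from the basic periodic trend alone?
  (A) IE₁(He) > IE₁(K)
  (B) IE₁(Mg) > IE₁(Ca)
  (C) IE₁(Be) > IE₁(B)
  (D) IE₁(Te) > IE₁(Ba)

The general trend: first ionisation energy increases across a period and decreases down a group.
(A) He (period 1, group 18) vs K (period 4, group 1): the stated order agrees with the simple trend.
(B) Mg (period 3, group 2) vs Ca (period 4, group 2): the stated order agrees with the simple trend.
(C) Be (period 2, group 2) vs B (period 2, group 13): the stated order contradicts the simple trend.
(D) Te (period 5, group 16) vs Ba (period 6, group 2): the stated order agrees with the simple trend.
The exception is (C): removing B's lone 2p electron is easier than breaking Be's filled 2s².

(C)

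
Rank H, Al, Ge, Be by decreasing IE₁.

IE₁ increases left→right with effective nuclear charge and decreases top→bottom as the valence shell moves farther out.
A diagonal step moves right (one effect) and down (the opposite effect) at once.
Ge > Al: the two effects oppose for this pair; the across-period effect wins (762 vs 578 kJ/mol).
Be > Ge: the two effects oppose for this pair; the down-group effect wins (900 vs 762 kJ/mol).
H > Be: the two effects oppose for this pair; the down-group effect wins (1312 vs 900 kJ/mol).
Tabulated first ionization energy (kJ/mol): H 1312, Be 900, Al 578, Ge 762.
So from highest to lowest: H > Be > Ge > Al.

H > Be > Ge > Al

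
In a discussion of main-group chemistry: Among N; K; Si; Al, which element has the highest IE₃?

N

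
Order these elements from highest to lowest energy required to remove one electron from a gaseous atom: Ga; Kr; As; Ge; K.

K is in period 4, group 1; Ga is in period 4, group 13; Ge is in period 4, group 14; As is in period 4, group 15; Kr is in period 4, group 18.
Removing the outermost electron gets harder across a period and easier down a group.
All lie in period 4, so first ionization energy increases left to right.
So from highest to lowest: Kr > As > Ge > Ga > K.

Kr > As > Ge > Ga > K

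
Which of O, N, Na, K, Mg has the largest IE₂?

Na

Consider each +1 ion: O⁺ still has 5 valence electrons; N⁺ still has 4 valence electrons; Na⁺ is the bare [Ne] core; K⁺ is the bare [Ar] core; Mg⁺ still has 1 valence electron.
Usually core removal costs more than valence removal, but here the competition is close: a tightly held n=2 valence electron can cost more to remove than an n=3 core electron, so the actual values have to decide it.
Valence configurations: O⁺ [He]2s²2p³, N⁺ [He]2s²2p², Mg⁺ [Ne]3s¹.
Tabulated IE_2 (kJ/mol): O 3388, N 2856, Na 4562, K 3052, Mg 1451.
So the second ionization energies run Mg < N < K < O < Na.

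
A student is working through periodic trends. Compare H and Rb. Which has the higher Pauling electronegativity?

H

H is in period 1, group 1; Rb is in period 5, group 1.
Atoms toward the upper right of the periodic table pull bonding electrons most strongly.
All are in group 1, so electronegativity increases up the group.
So H has the higher Pauling electronegativity (H > Rb).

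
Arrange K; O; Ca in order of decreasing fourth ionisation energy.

O > Ca > K

Consider each +3 ion: K³⁺ is already 2 electrons into the core; O³⁺ still has 3 valence electrons; Ca³⁺ is already 1 electron into the core.
Usually core removal costs more than valence removal, but here the competition is close: a tightly held n=2 valence electron can cost more to remove than an n=3 core electron, so the actual values have to decide it.
The numbers (kJ/mol): K 5877, O 7469, Ca 6491.
Hence IE_4: K < Ca < O.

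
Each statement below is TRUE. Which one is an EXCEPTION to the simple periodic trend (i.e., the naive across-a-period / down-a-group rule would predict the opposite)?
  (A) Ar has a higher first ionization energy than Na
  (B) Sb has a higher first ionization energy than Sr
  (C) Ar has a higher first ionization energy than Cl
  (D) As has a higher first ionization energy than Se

(D)

The general trend: first ionization energy increases across a period and decreases down a group.
(A) Ar (period 3, group 18) vs Na (period 3, group 1): the stated order agrees with the simple trend.
(B) Sb (period 5, group 15) vs Sr (period 5, group 2): the stated order agrees with the simple trend.
(C) Ar (period 3, group 18) vs Cl (period 3, group 17): the stated order agrees with the simple trend.
(D) As (period 4, group 15) vs Se (period 4, group 16): the stated order contradicts the simple trend.
The exception is (D): Se (4p⁴) ionizes more easily than half-filled As (4p³).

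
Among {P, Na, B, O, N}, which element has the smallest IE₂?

P

Consider each +1 ion: P⁺ still has 4 valence electrons; Na⁺ is the bare [Ne] core; B⁺ still has 2 valence electrons; O⁺ still has 5 valence electrons; N⁺ still has 4 valence electrons.
Core electrons are held far more tightly than valence electrons, so Na tops the IE_2 order.
Valence configurations: P⁺ [Ne]3s²3p², B⁺ [He]2s², O⁺ [He]2s²2p³, N⁺ [He]2s²2p².
Tabulated IE_2 (kJ/mol): P 1907, Na 4562, B 2427, O 3388, N 2856.
So the second ionization energies run P < B < N < O < Na.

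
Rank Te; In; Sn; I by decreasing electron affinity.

I > Te > Sn > In

In is in period 5, group 13; Sn is in period 5, group 14; Te is in period 5, group 16; I is in period 5, group 17.
Adding an electron releases more energy for atoms nearer the top right (short of the noble gases).
All lie in period 5, so electron affinity increases left to right.
So from highest to lowest: I > Te > Sn > In.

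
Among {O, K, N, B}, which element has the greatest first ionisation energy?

N

Removing the outermost electron gets harder across a period and easier down a group.
These span different periods and groups, so the two trends combine.
B > K: both effects reinforce here, so B is clearly the higher of the two.
O > B: both are in period 2; the period trend gives O the larger value.
N > O: this pair runs against the simple trend — see the exception note.
Note the exception: N has a higher first ionization energy than O, contrary to the simple trend — pairing an electron in O's 2p⁴ costs repulsion energy, so O ionizes more easily than half-filled N (2p³).
Tabulated first ionization energy (kJ/mol): B 801, N 1402, O 1314, K 419.
The greatest first ionisation energy among these belongs to N.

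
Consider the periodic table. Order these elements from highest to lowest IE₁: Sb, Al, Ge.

Sb > Ge > Al

Al is in period 3, group 13; Ge is in period 4, group 14; Sb is in period 5, group 15.
First ionization energy rises across a period (greater Z_eff holds electrons more tightly) and falls down a group (valence electrons are farther from the nucleus).
A diagonal step moves right (one effect) and down (the opposite effect) at once.
Ge > Al: period and group pull opposite ways; the across-period shift dominates (762 vs 578 kJ/mol).
Sb > Ge: period and group pull opposite ways; the across-period shift dominates (831 vs 762 kJ/mol).
Tabulated first ionization energy (kJ/mol): Al 578, Ge 762, Sb 831.
So from highest to lowest: Sb > Ge > Al.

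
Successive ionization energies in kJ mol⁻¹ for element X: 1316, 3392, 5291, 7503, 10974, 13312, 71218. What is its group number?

Group 16

Look for the largest jump between consecutive ionization energies: IE7/IE6 ≈ 5.3, far larger than any earlier ratio.
That jump marks the point where a core electron is being removed. So the atom has 6 valence electrons.
A main-group element with 6 valence electrons is in group 16.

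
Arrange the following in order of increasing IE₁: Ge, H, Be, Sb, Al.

H is in period 1, group 1; Be is in period 2, group 2; Al is in period 3, group 13; Ge is in period 4, group 14; Sb is in period 5, group 15.
Across a period the outer electron is held more tightly (higher IE₁); down a group it sits in a higher shell, more shielded, and comes off more easily.
These sit on a diagonal, where the across-period and down-group effects partly cancel.
Ge > Al: period and group pull opposite ways; the across-period shift dominates (762 vs 578 kJ/mol).
Sb > Ge: period and group pull opposite ways; the across-period shift dominates (831 vs 762 kJ/mol).
Be > Sb: period and group pull opposite ways; the down-group shift dominates (900 vs 831 kJ/mol).
H > Be: period and group pull opposite ways; the down-group shift dominates (1312 vs 900 kJ/mol).
For reference (kJ/mol): H 1312, Be 900, Al 578, Ge 762, Sb 831.
So from lowest to highest: Al < Ge < Sb < Be < H.

Al < Ge < Sb < Be < H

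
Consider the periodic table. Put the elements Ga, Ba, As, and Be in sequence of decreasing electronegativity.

Be is in period 2, group 2; Ga is in period 4, group 13; As is in period 4, group 15; Ba is in period 6, group 2.
EN rises left→right (higher Z_eff, smaller atoms) and falls top→bottom (larger, more shielded atoms).
Here both period and group differ, so the two effects have to be weighed against each other.
Be > Ba: Be sits above Ba in group 2, so the down-group effect alone puts Be higher.
Ga > Be: period and group pull opposite ways; the across-period shift dominates (1.81 vs 1.57).
As > Ga: both are in period 4; the period trend gives As the larger value.
For reference (Pauling): Be 1.57, Ga 1.81, As 2.18, Ba 0.89.
So from highest to lowest: As > Ga > Be > Ba.

As, Ga, Be, Ba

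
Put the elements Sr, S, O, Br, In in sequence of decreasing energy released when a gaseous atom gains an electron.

O is in period 2, group 16; S is in period 3, group 16; Br is in period 4, group 17; Sr is in period 5, group 2; In is in period 5, group 13.
EA tends to increase across a period and decrease down a group, though the pattern is less regular than for IE or radius.
These span different periods and groups, so the two trends combine.
In > Sr: both are in period 5; the period trend gives In the larger value.
O > In: both effects reinforce here, so O is clearly the higher of the two.
S > O: this pair runs against the simple trend — see the exception note.
Br > S: period and group pull opposite ways; the across-period shift dominates (325 vs 200 kJ/mol).
Note the exception: S has a higher electron affinity than O, contrary to the simple trend — the compact 2p subshell of O repels the added electron more than S's larger 3p does.
Approximate values (kJ/mol): O 141, S 200, Br 325, Sr 5, In 29.
So from highest to lowest: Br > S > O > In > Sr.

Br > S > O > In > Sr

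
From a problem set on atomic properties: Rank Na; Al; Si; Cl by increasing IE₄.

IE_4 is the cost of taking one more electron from the +3 cation: Na³⁺ is already 2 electrons into the core; Al³⁺ is the bare [Ne] core; Si³⁺ still has 1 valence electron; Cl³⁺ still has 4 valence electrons.
Core electrons are held far more tightly than valence electrons, so Na and Al top the IE_4 order.
Valence configurations: Si³⁺ [Ne]3s¹, Cl³⁺ [Ne]3s²3p².
The numbers (kJ/mol): Na 9543, Al 11577, Si 4356, Cl 5159.
Putting it together, IE_4: Si < Cl < Na < Al.

Si < Cl < Na < Al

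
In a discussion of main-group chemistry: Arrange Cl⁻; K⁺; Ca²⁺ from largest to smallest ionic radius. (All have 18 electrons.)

All of these have 18 electrons, so size is governed by nuclear charge alone: the more protons, the stronger the pull on the same electron cloud, and the smaller the ion.
Nuclear charges: Ca²⁺ (Z=20), K⁺ (Z=19), Cl⁻ (Z=17).
Largest to smallest: Cl⁻ > K⁺ > Ca²⁺.

Cl⁻, K⁺, Ca²⁺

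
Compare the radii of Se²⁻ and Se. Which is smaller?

Forming Se²⁻ adds 2 electrons to Se. More electron–electron repulsion in the same shell, with unchanged nuclear charge, lets the cloud expand.
An anion is larger than its parent atom: Se²⁻ > Se.

Se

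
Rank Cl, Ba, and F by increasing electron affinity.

F is in period 2, group 17; Cl is in period 3, group 17; Ba is in period 6, group 2.
Adding an electron releases more energy for atoms nearer the top right (short of the noble gases).
Neither a single period nor a single group — weigh both effects.
F > Ba: relative to Ba, both the across-period and down-group shifts push F's electron affinity up.
Cl > F: this pair runs against the simple trend — see the exception note.
Note the exception: Cl has a higher electron affinity than F, contrary to the simple trend — F's small 2p subshell makes the incoming electron feel strong e⁻–e⁻ repulsion, so Cl actually releases more energy on gaining an electron.
Approximate values (kJ/mol): F 328, Cl 349, Ba 14.
So from lowest to highest: Ba < F < Cl.

Ba < F < Cl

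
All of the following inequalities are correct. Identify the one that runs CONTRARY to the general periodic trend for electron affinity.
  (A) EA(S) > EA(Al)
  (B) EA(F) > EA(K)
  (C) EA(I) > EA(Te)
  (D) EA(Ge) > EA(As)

(D)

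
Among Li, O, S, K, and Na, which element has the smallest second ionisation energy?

S

After 1 electron has been removed, what remains? Li⁺ is the bare [He] core; O⁺ still has 5 valence electrons; S⁺ still has 5 valence electrons; K⁺ is the bare [Ar] core; Na⁺ is the bare [Ne] core.
Usually core removal costs more than valence removal, but here the competition is close: a tightly held n=2 valence electron can cost more to remove than an n=3 core electron, so the actual values have to decide it.
Valence configurations: O⁺ [He]2s²2p³, S⁺ [Ne]3s²3p³.
Tabulated IE_2 (kJ/mol): Li 7298, O 3388, S 2252, K 3052, Na 4562.
So the second ionization energies run S < K < O < Na < Li.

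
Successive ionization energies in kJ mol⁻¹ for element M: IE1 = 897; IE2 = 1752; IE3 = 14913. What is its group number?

Group 2

Look for the largest jump between consecutive ionization energies: IE3/IE2 ≈ 8.5, far larger than any earlier ratio.
That jump marks the point where a core electron is being removed. So the atom has 2 valence electrons.
A main-group element with 2 valence electrons is in group 2.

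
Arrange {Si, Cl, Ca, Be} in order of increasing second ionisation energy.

Ca, Si, Be, Cl

IE_2 is the cost of taking one more electron from the +1 cation: Si⁺ still has 3 valence electrons; Cl⁺ still has 6 valence electrons; Ca⁺ still has 1 valence electron; Be⁺ still has 1 valence electron.
All are still removing valence electrons, so compare the +1 ions as you would atoms: IE_2 generally rises across a period (higher Z_eff) and falls down a group (larger shell), subject to the usual subshell exceptions.
Valence configurations: Si⁺ [Ne]3s²3p¹, Cl⁺ [Ne]3s²3p⁴, Ca⁺ [Ar]4s¹, Be⁺ [He]2s¹.
Approximate IE_2 values (kJ/mol): Si 1577, Cl 2298, Ca 1145, Be 1757.
Putting it together, IE_2: Ca < Si < Be < Cl.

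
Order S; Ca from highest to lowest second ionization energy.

After 1 electron has been removed, what remains? S⁺ still has 5 valence electrons; Ca⁺ still has 1 valence electron.
All are still removing valence electrons, so compare the +1 ions as you would atoms: IE_2 generally rises across a period (higher Z_eff) and falls down a group (larger shell), subject to the usual subshell exceptions.
Valence configurations: S⁺ [Ne]3s²3p³, Ca⁺ [Ar]4s¹.
The numbers (kJ/mol): S 2252, Ca 1145.
So the second ionization energies run Ca < S.

S > Ca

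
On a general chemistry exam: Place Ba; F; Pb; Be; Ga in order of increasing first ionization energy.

Be is in period 2, group 2; F is in period 2, group 17; Ga is in period 4, group 13; Ba is in period 6, group 2; Pb is in period 6, group 14.
IE₁ increases left→right with effective nuclear charge and decreases top→bottom as the valence shell moves farther out.
These span different periods and groups, so the two trends combine.
Ga > Ba: relative to Ba, both the across-period and down-group shifts push Ga's first ionization energy up.
Pb > Ga: the two effects oppose for this pair; the across-period effect wins (716 vs 579 kJ/mol).
Be > Pb: period and group pull opposite ways; the down-group shift dominates (900 vs 716 kJ/mol).
F > Be: F lies to the right of Be in period 2, so the across-period effect alone puts F higher.
For reference (kJ/mol): Be 900, F 1681, Ga 579, Ba 503, Pb 716.
So from lowest to highest: Ba < Ga < Pb < Be < F.

Ba < Ga < Pb < Be < F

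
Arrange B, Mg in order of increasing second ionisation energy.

Mg < B

After 1 electron has been removed, what remains? B⁺ still has 2 valence electrons; Mg⁺ still has 1 valence electron.
All are still removing valence electrons, so compare the +1 ions as you would atoms: IE_2 generally rises across a period (higher Z_eff) and falls down a group (larger shell), subject to the usual subshell exceptions.
Valence configurations: B⁺ [He]2s², Mg⁺ [Ne]3s¹.
Tabulated IE_2 (kJ/mol): B 2427, Mg 1451.
Overall IE_2 order: Mg < B.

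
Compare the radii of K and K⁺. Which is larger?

Forming K⁺ removes 1 electron from K. Fewer electrons for the same nuclear charge means less shielding and a higher Z_eff on the remaining electrons, and for main-group metals the entire outer shell is lost.
A cation is smaller than its parent atom: K⁺ < K.

K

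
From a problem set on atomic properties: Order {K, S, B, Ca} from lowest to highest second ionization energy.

Consider each +1 ion: K⁺ is the bare [Ar] core; S⁺ still has 5 valence electrons; B⁺ still has 2 valence electrons; Ca⁺ still has 1 valence electron.
Breaking into a closed-shell core is much more expensive than removing a leftover valence electron — K has the largest IE_2 here.
Valence configurations: S⁺ [Ne]3s²3p³, B⁺ [He]2s², Ca⁺ [Ar]4s¹.
Approximate IE_2 values (kJ/mol): K 3052, S 2252, B 2427, Ca 1145.
Hence IE_2: Ca < S < B < K.

Ca < S < B < K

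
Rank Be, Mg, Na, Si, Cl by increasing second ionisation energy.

IE_2 is the cost of taking one more electron from the +1 cation: Be⁺ still has 1 valence electron; Mg⁺ still has 1 valence electron; Na⁺ is the bare [Ne] core; Si⁺ still has 3 valence electrons; Cl⁺ still has 6 valence electrons.
Core electrons are held far more tightly than valence electrons, so Na tops the IE_2 order.
Valence configurations: Be⁺ [He]2s¹, Mg⁺ [Ne]3s¹, Si⁺ [Ne]3s²3p¹, Cl⁺ [Ne]3s²3p⁴.
The numbers (kJ/mol): Be 1757, Mg 1451, Na 4562, Si 1577, Cl 2298.
So the second ionization energies run Mg < Si < Be < Cl < Na.

Mg < Si < Be < Cl < Na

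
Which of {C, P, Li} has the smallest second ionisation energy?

P

Consider each +1 ion: C⁺ still has 3 valence electrons; P⁺ still has 4 valence electrons; Li⁺ is the bare [He] core.
Core electrons are held far more tightly than valence electrons, so Li tops the IE_2 order.
Valence configurations: C⁺ [He]2s²2p¹, P⁺ [Ne]3s²3p².
Tabulated IE_2 (kJ/mol): C 2353, P 1907, Li 7298.
Overall IE_2 order: P < C < Li.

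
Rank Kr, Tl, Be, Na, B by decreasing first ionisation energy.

Kr > Be > B > Tl > Na

Be is in period 2, group 2; B is in period 2, group 13; Na is in period 3, group 1; Kr is in period 4, group 18; Tl is in period 6, group 13.
IE₁ increases left→right with effective nuclear charge and decreases top→bottom as the valence shell moves farther out.
These span different periods and groups, so the two trends combine.
Tl > Na: period and group pull opposite ways; the across-period shift dominates (589 vs 496 kJ/mol).
B > Tl: they share group 13; the group trend gives B the larger value.
Be > B: this pair runs against the simple trend — see the exception note.
Kr > Be: the two effects oppose for this pair; the across-period effect wins (1351 vs 900 kJ/mol).
Note the exception: Be has a higher first ionization energy than B, contrary to the simple trend — removing B's lone 2p electron is easier than breaking Be's filled 2s².
For reference (kJ/mol): Be 900, B 801, Na 496, Kr 1351, Tl 589.
So from highest to lowest: Kr > Be > B > Tl > Na.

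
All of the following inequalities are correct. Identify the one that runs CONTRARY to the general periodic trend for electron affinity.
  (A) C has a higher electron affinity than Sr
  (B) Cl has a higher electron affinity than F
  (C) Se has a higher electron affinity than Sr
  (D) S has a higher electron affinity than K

(B)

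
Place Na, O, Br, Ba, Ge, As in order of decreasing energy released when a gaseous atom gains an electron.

Br > O > Ge > As > Na > Ba

EA tends to increase across a period and decrease down a group, though the pattern is less regular than for IE or radius.
Neither a single period nor a single group — weigh both effects.
Na > Ba: the two effects oppose for this pair; the down-group effect wins (53 vs 14 kJ/mol).
As > Na: period and group pull opposite ways; the across-period shift dominates (78 vs 53 kJ/mol).
Ge > As: this pair runs against the simple trend — see the exception note.
O > Ge: relative to Ge, both the across-period and down-group shifts push O's electron affinity up.
Br > O: period and group pull opposite ways; the across-period shift dominates (325 vs 141 kJ/mol).
Note the exception: Ge has a higher electron affinity than As, contrary to the simple trend — adding an electron to As's half-filled 4p³ is unfavourable, so Ge (4p²) has the more exothermic EA.
Tabulated electron affinity (kJ/mol): O 141, Na 53, Ge 119, As 78, Br 325, Ba 14.
So from highest to lowest: Br > O > Ge > As > Na > Ba.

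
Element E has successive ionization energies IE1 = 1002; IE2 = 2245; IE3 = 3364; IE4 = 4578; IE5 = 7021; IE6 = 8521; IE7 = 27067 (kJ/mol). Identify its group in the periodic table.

Group 16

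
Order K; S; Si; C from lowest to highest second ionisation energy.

Si < S < C < K

After 1 electron has been removed, what remains? K⁺ is the bare [Ar] core; S⁺ still has 5 valence electrons; Si⁺ still has 3 valence electrons; C⁺ still has 3 valence electrons.
Breaking into a closed-shell core is much more expensive than removing a leftover valence electron — K has the largest IE_2 here.
Valence configurations: S⁺ [Ne]3s²3p³, Si⁺ [Ne]3s²3p¹, C⁺ [He]2s²2p¹.
Tabulated IE_2 (kJ/mol): K 3052, S 2252, Si 1577, C 2353.
Hence IE_2: Si < S < C < K.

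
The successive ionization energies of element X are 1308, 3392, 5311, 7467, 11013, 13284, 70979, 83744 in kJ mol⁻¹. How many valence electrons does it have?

Look for the largest jump between consecutive ionization energies: IE7/IE6 ≈ 5.3, far larger than any earlier ratio.
That jump marks the point where a core electron is being removed. So the atom has 6 valence electrons.

6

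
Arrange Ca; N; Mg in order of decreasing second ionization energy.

After 1 electron has been removed, what remains? Ca⁺ still has 1 valence electron; N⁺ still has 4 valence electrons; Mg⁺ still has 1 valence electron.
All are still removing valence electrons, so compare the +1 ions as you would atoms: IE_2 generally rises across a period (higher Z_eff) and falls down a group (larger shell), subject to the usual subshell exceptions.
Valence configurations: Ca⁺ [Ar]4s¹, N⁺ [He]2s²2p², Mg⁺ [Ne]3s¹.
Tabulated IE_2 (kJ/mol): Ca 1145, N 2856, Mg 1451.
So the second ionization energies run Ca < Mg < N.

N, Mg, Ca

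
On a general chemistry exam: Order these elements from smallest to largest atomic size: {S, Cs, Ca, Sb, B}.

B < S < Sb < Ca < Cs

B is in period 2, group 13; S is in period 3, group 16; Ca is in period 4, group 2; Sb is in period 5, group 15; Cs is in period 6, group 1.
Moving right in a period, electrons are added to the same shell under a stronger nuclear pull, so atoms get smaller; moving down, a new shell is opened and atoms get larger.
Neither a single period nor a single group — weigh both effects.
S > B: period and group pull opposite ways; the down-group shift dominates (103 vs 85 pm).
Sb > S: both effects reinforce here, so Sb is clearly the larger of the two.
Ca > Sb: the two effects oppose for this pair; the across-period effect wins (171 vs 140 pm).
Cs > Ca: both effects reinforce here, so Cs is clearly the larger of the two.
Approximate values (pm): B 85, S 103, Ca 171, Sb 140, Cs 232.
So from smallest to largest: B < S < Sb < Ca < Cs.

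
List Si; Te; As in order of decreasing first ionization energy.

As > Te > Si

Si is in period 3, group 14; As is in period 4, group 15; Te is in period 5, group 16.
First ionization energy rises across a period (greater Z_eff holds electrons more tightly) and falls down a group (valence electrons are farther from the nucleus).
These sit on a diagonal, where the across-period and down-group effects partly cancel.
Te > Si: period and group pull opposite ways; the across-period shift dominates (869 vs 786 kJ/mol).
As > Te: the two effects oppose for this pair; the down-group effect wins (947 vs 869 kJ/mol).
Tabulated first ionization energy (kJ/mol): Si 786, As 947, Te 869.
So from highest to lowest: As > Te > Si.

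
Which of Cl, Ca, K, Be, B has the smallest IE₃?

IE_3 is the cost of taking one more electron from the +2 cation: Cl²⁺ still has 5 valence electrons; Ca²⁺ is the bare [Ar] core; K²⁺ is already 1 electron into the core; Be²⁺ is the bare [He] core; B²⁺ still has 1 valence electron.
Core electrons are held far more tightly than valence electrons, so K, Ca and Be top the IE_3 order.
Valence configurations: Cl²⁺ [Ne]3s²3p³, B²⁺ [He]2s¹.
Tabulated IE_3 (kJ/mol): Cl 3822, Ca 4912, K 4420, Be 14849, B 3660.
Putting it together, IE_3: B < Cl < K < Ca < Be.

B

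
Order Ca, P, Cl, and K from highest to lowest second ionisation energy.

IE_2 is the cost of taking one more electron from the +1 cation: Ca⁺ still has 1 valence electron; P⁺ still has 4 valence electrons; Cl⁺ still has 6 valence electrons; K⁺ is the bare [Ar] core.
Breaking into a closed-shell core is much more expensive than removing a leftover valence electron — K has the largest IE_2 here.
Valence configurations: Ca⁺ [Ar]4s¹, P⁺ [Ne]3s²3p², Cl⁺ [Ne]3s²3p⁴.
Tabulated IE_2 (kJ/mol): Ca 1145, P 1907, Cl 2298, K 3052.
Overall IE_2 order: Ca < P < Cl < K.

K > Cl > P > Ca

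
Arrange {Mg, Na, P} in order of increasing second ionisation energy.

Mg < P < Na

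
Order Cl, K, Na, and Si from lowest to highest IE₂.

Consider each +1 ion: Cl⁺ still has 6 valence electrons; K⁺ is the bare [Ar] core; Na⁺ is the bare [Ne] core; Si⁺ still has 3 valence electrons.
Core electrons are held far more tightly than valence electrons, so K and Na top the IE_2 order.
Valence configurations: Cl⁺ [Ne]3s²3p⁴, Si⁺ [Ne]3s²3p¹.
Tabulated IE_2 (kJ/mol): Cl 2298, K 3052, Na 4562, Si 1577.
So the second ionization energies run Si < Cl < K < Na.

Si < Cl < K < Na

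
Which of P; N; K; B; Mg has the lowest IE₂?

After 1 electron has been removed, what remains? P⁺ still has 4 valence electrons; N⁺ still has 4 valence electrons; K⁺ is the bare [Ar] core; B⁺ still has 2 valence electrons; Mg⁺ still has 1 valence electron.
Core electrons are held far more tightly than valence electrons, so K tops the IE_2 order.
Valence configurations: P⁺ [Ne]3s²3p², N⁺ [He]2s²2p², B⁺ [He]2s², Mg⁺ [Ne]3s¹.
Approximate IE_2 values (kJ/mol): P 1907, N 2856, K 3052, B 2427, Mg 1451.
So the second ionization energies run Mg < P < B < N < K.

Mg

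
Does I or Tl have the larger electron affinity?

I

I is in period 5, group 17; Tl is in period 6, group 13.
EA tends to increase across a period and decrease down a group, though the pattern is less regular than for IE or radius.
Neither a single period nor a single group — weigh both effects.
I > Tl: both effects reinforce here, so I is clearly the higher of the two.
For reference (kJ/mol): I 295, Tl 19.
So I has the larger electron affinity (I > Tl).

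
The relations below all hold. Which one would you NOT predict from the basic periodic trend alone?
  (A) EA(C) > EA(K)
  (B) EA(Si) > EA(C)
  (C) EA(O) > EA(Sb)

The general trend: electron affinity increases across a period and decreases down a group.
(A) C (period 2, group 14) vs K (period 4, group 1): the stated order agrees with the simple trend.
(B) Si (period 3, group 14) vs C (period 2, group 14): the stated order contradicts the simple trend.
(C) O (period 2, group 16) vs Sb (period 5, group 15): the stated order agrees with the simple trend.
The exception is (B): Si's larger, more diffuse 3p orbitals accept an added electron slightly more readily than C's compact 2p.

(B)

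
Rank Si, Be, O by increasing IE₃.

Si < O < Be

Consider each +2 ion: Si²⁺ still has 2 valence electrons; Be²⁺ is the bare [He] core; O²⁺ still has 4 valence electrons.
Breaking into a closed-shell core is much more expensive than removing a leftover valence electron — Be has the largest IE_3 here.
Valence configurations: Si²⁺ [Ne]3s², O²⁺ [He]2s²2p².
Tabulated IE_3 (kJ/mol): Si 3232, Be 14849, O 5300.
Putting it together, IE_3: Si < O < Be.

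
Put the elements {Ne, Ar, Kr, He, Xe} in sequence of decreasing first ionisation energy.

He is in period 1, group 18; Ne is in period 2, group 18; Ar is in period 3, group 18; Kr is in period 4, group 18; Xe is in period 5, group 18.
First ionization energy rises across a period (greater Z_eff holds electrons more tightly) and falls down a group (valence electrons are farther from the nucleus).
All are in group 18, so first ionization energy increases up the group.
So from highest to lowest: He > Ne > Ar > Kr > Xe.

He > Ne > Ar > Kr > Xe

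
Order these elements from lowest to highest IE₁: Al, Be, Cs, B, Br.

Cs < Al < B < Be < Br

Be is in period 2, group 2; B is in period 2, group 13; Al is in period 3, group 13; Br is in period 4, group 17; Cs is in period 6, group 1.
Removing the outermost electron gets harder across a period and easier down a group.
Here both period and group differ, so the two effects have to be weighed against each other.
Al > Cs: relative to Cs, both the across-period and down-group shifts push Al's first ionization energy up.
B > Al: they share group 13; the group trend gives B the larger value.
Be > B: this pair runs against the simple trend — see the exception note.
Br > Be: period and group pull opposite ways; the across-period shift dominates (1140 vs 900 kJ/mol).
Note the exception: Be has a higher first ionization energy than B, contrary to the simple trend — removing B's lone 2p electron is easier than breaking Be's filled 2s².
Tabulated first ionization energy (kJ/mol): Be 900, B 801, Al 578, Br 1140, Cs 376.
So from lowest to highest: Cs < Al < B < Be < Br.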